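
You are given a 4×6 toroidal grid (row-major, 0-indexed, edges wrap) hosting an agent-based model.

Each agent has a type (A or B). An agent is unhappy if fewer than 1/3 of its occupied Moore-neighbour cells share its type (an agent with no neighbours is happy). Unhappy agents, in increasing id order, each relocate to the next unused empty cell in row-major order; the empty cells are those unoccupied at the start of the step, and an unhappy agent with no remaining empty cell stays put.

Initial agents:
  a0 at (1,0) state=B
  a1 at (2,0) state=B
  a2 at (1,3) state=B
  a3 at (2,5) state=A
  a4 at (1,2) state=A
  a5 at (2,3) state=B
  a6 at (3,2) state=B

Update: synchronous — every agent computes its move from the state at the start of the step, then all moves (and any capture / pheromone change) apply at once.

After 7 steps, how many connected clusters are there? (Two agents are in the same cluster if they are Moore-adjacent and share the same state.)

t=1: a0@(1,0):B a1@(2,0):B a2@(1,3):B a3@(0,0):A a4@(0,1):A a5@(2,3):B a6@(3,2):B
t=2: (unchanged — steady state)

3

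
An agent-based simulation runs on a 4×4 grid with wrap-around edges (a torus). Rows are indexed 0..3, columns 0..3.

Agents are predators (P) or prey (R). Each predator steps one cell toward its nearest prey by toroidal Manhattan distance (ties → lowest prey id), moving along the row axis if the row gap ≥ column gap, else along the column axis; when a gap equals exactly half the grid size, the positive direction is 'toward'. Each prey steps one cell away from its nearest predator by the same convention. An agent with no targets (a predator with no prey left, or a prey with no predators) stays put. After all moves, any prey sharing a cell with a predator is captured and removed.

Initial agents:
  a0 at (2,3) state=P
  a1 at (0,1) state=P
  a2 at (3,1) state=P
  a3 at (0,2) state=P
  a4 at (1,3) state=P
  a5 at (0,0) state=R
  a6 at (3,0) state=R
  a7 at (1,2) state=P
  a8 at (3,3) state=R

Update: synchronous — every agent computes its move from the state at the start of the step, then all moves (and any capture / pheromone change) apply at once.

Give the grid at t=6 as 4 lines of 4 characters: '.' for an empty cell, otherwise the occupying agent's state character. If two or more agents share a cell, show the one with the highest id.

t=1: a0@(3,3):P a1@(0,0):P a2@(3,0):P a3@(0,3):P a4@(0,3):P a7@(1,3):P
t=2: (unchanged — steady state)

P..P
...P
....
P..P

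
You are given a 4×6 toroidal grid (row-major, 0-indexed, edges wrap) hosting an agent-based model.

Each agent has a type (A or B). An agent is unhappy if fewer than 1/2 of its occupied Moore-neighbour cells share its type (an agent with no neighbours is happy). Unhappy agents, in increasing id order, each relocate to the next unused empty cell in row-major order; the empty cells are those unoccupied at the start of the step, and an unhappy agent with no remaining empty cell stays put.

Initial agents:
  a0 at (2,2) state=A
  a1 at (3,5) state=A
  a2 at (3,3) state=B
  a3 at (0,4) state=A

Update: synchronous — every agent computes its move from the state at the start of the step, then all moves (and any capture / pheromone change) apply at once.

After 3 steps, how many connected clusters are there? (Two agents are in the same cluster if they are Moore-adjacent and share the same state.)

t=1: a0@(0,0):A a1@(3,5):A a2@(0,1):B a3@(0,4):A
t=2: a0@(0,0):A a1@(3,5):A a2@(0,2):B a3@(0,4):A
t=3: (unchanged — steady state)

2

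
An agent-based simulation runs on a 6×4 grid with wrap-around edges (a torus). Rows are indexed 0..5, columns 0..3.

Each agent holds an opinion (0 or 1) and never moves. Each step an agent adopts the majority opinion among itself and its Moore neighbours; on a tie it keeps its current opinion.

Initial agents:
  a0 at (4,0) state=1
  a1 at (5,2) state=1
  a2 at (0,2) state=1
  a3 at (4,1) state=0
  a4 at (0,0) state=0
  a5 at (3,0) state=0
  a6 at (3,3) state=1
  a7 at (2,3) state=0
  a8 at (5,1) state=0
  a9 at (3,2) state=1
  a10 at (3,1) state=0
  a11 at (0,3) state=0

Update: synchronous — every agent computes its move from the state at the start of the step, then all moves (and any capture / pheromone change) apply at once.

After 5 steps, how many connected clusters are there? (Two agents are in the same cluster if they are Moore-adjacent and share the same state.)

1

t=1: a0@(4,0):0 a1@(5,2):0 a2@(0,2):1 a3@(4,1):0 a4@(0,0):0 a5@(3,0):0 a6@(3,3):1 a7@(2,3):0 a8@(5,1):0 a9@(3,2):0 a10@(3,1):0 a11@(0,3):0
t=2: a0@(4,0):0 a1@(5,2):0 a2@(0,2):0 a3@(4,1):0 a4@(0,0):0 a5@(3,0):0 a6@(3,3):0 a7@(2,3):0 a8@(5,1):0 a9@(3,2):0 a10@(3,1):0 a11@(0,3):0
t=3: (unchanged — steady state)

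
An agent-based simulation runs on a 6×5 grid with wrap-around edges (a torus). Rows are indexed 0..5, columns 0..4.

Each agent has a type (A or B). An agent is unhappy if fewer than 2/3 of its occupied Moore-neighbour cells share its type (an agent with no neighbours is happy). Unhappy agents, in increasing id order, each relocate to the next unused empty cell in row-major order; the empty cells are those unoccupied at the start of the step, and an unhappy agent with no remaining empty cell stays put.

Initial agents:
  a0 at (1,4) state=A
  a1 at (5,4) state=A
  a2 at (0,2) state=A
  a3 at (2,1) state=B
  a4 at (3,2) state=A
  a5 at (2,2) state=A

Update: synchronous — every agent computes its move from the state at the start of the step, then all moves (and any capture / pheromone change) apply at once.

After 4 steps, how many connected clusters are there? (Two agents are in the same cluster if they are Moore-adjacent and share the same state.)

2

t=1: a0@(1,4):A a1@(5,4):A a2@(0,2):A a3@(0,0):B a4@(0,1):A a5@(0,3):A
t=2: a0@(0,4):A a1@(1,0):A a2@(0,2):A a3@(1,1):B a4@(1,2):A a5@(0,3):A
t=3: a0@(0,4):A a1@(0,0):A a2@(0,2):A a3@(0,1):B a4@(1,2):A a5@(0,3):A
t=4: a0@(0,4):A a1@(1,0):A a2@(0,2):A a3@(1,1):B a4@(1,2):A a5@(0,3):A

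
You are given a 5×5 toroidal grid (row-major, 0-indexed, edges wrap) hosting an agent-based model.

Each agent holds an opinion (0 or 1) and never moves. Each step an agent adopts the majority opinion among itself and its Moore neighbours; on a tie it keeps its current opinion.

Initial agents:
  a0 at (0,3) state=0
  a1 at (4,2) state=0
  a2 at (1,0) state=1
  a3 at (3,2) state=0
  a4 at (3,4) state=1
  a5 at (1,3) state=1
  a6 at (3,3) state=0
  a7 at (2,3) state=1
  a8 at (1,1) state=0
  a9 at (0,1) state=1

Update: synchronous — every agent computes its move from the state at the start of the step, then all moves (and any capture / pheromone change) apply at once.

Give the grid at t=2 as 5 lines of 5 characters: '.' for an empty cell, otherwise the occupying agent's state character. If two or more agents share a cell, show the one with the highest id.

.1.0.
11.1.
...1.
..001
..0..

t=1: a0@(0,3):0 a1@(4,2):0 a2@(1,0):1 a3@(3,2):0 a4@(3,4):1 a5@(1,3):1 a6@(3,3):0 a7@(2,3):1 a8@(1,1):1 a9@(0,1):1
t=2: (unchanged — steady state)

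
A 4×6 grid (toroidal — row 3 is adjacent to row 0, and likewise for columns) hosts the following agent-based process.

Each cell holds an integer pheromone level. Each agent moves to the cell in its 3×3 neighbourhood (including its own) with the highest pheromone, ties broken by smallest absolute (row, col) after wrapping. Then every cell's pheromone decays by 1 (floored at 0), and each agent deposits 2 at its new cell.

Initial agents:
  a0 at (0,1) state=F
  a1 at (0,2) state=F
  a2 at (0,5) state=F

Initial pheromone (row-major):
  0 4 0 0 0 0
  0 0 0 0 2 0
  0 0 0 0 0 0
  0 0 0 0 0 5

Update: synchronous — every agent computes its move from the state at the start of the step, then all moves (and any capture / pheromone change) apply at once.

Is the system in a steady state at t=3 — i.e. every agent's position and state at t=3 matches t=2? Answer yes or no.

t=1: a0@(0,1) a1@(0,1) a2@(3,5) | pheromone: 0 7 0 0 0 0 / 0 0 0 0 1 0 / 0 0 0 0 0 0 / 0 0 0 0 0 6
t=2: a0@(0,1) a1@(0,1) a2@(3,5) | pheromone: 0 10 0 0 0 0 / 0 0 0 0 0 0 / 0 0 0 0 0 0 / 0 0 0 0 0 7
t=3: a0@(0,1) a1@(0,1) a2@(3,5) | pheromone: 0 13 0 0 0 0 / 0 0 0 0 0 0 / 0 0 0 0 0 0 / 0 0 0 0 0 8

yes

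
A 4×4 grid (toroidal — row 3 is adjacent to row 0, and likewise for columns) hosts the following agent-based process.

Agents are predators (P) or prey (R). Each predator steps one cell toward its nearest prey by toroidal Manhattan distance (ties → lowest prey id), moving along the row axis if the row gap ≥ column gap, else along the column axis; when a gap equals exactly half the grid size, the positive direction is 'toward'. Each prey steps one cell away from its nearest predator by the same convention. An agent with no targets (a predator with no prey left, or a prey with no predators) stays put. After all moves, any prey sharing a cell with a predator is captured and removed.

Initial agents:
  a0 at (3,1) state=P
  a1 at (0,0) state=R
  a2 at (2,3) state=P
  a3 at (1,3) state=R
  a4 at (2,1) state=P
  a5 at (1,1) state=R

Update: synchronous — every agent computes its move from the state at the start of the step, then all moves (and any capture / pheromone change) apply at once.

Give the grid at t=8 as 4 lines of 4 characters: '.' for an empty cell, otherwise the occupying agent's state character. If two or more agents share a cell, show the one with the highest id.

....
....
..PP
....

t=1: a0@(0,1):P a1@(1,0):R a2@(1,3):P a3@(0,3):R a4@(1,1):P
t=2: a0@(1,1):P a2@(1,0):P a3@(3,3):R a4@(1,0):P
t=3: a0@(2,1):P a2@(2,0):P a3@(2,3):R a4@(2,0):P
t=4: a0@(2,2):P a2@(2,3):P a4@(2,3):P
t=5: (unchanged — steady state)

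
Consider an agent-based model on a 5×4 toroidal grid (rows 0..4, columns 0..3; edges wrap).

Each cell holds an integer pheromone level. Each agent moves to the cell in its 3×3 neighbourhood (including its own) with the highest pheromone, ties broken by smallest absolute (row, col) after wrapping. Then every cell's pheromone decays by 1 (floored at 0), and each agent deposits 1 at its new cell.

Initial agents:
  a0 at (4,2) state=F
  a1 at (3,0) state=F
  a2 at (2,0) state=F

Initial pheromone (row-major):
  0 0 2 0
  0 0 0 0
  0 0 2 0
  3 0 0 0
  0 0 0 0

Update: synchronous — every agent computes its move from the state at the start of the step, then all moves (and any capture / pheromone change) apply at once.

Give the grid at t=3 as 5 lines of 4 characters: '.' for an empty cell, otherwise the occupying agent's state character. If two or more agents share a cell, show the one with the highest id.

..F.
....
....
F...
....

t=1: a0@(0,2) a1@(3,0) a2@(3,0) | pheromone: 0 0 2 0 / 0 0 0 0 / 0 0 1 0 / 4 0 0 0 / 0 0 0 0
t=2: a0@(0,2) a1@(3,0) a2@(3,0) | pheromone: 0 0 2 0 / 0 0 0 0 / 0 0 0 0 / 5 0 0 0 / 0 0 0 0
t=3: a0@(0,2) a1@(3,0) a2@(3,0) | pheromone: 0 0 2 0 / 0 0 0 0 / 0 0 0 0 / 6 0 0 0 / 0 0 0 0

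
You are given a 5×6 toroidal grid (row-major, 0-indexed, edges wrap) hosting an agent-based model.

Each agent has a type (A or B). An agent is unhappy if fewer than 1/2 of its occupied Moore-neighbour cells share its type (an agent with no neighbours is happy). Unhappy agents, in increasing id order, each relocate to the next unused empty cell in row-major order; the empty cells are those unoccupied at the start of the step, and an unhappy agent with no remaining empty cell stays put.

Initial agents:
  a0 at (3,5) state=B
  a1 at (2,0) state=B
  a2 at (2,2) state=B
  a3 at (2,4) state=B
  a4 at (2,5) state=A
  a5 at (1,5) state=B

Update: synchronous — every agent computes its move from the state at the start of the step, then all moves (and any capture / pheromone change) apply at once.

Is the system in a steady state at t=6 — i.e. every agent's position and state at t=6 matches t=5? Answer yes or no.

t=1: a0@(3,5):B a1@(2,0):B a2@(2,2):B a3@(2,4):B a4@(0,0):A a5@(1,5):B
t=2: a0@(3,5):B a1@(2,0):B a2@(2,2):B a3@(2,4):B a4@(0,1):A a5@(1,5):B
t=3: (unchanged — steady state)

yes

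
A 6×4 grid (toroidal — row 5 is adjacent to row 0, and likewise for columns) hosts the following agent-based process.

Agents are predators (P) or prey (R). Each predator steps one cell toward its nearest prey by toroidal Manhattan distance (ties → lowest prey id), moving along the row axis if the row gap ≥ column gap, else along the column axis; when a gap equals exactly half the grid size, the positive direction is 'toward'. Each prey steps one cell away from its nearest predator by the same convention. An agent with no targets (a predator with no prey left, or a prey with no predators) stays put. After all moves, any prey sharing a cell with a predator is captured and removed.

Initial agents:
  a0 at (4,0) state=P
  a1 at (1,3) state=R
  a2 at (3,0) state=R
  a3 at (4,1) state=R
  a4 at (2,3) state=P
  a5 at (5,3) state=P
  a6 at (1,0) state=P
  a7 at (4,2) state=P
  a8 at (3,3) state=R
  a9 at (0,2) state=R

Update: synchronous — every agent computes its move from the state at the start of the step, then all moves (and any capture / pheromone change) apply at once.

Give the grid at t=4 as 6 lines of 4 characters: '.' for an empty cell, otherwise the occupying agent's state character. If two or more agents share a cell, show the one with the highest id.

PP..
....
...R
...P
....
R...

t=1: a0@(3,0):P a2@(2,0):R a3@(4,2):R a4@(1,3):P a5@(0,3):P a6@(1,3):P a7@(4,1):P a8@(4,3):R a9@(1,2):R
t=2: a0@(2,0):P a2@(1,0):R a3@(4,3):R a4@(1,2):P a5@(5,3):P a6@(1,2):P a7@(4,2):P a9@(1,1):R
t=3: a0@(1,0):P a2@(0,0):R a3@(3,3):R a4@(1,1):P a5@(4,3):P a6@(1,1):P a7@(4,3):P
t=4: a0@(0,0):P a2@(5,0):R a3@(2,3):R a4@(0,1):P a5@(3,3):P a6@(0,1):P a7@(3,3):P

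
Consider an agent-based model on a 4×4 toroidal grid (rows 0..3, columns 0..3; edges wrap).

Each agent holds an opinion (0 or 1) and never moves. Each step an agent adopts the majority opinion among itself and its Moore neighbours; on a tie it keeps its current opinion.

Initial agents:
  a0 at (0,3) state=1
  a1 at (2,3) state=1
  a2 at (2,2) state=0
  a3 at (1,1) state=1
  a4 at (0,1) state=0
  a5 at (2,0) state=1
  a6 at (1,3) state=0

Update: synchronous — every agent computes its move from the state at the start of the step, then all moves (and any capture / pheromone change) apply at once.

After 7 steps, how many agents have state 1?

t=1: a0@(0,3):1 a1@(2,3):1 a2@(2,2):0 a3@(1,1):1 a4@(0,1):0 a5@(2,0):1 a6@(1,3):1
t=2: a0@(0,3):1 a1@(2,3):1 a2@(2,2):1 a3@(1,1):1 a4@(0,1):0 a5@(2,0):1 a6@(1,3):1
t=3: (unchanged — steady state)

6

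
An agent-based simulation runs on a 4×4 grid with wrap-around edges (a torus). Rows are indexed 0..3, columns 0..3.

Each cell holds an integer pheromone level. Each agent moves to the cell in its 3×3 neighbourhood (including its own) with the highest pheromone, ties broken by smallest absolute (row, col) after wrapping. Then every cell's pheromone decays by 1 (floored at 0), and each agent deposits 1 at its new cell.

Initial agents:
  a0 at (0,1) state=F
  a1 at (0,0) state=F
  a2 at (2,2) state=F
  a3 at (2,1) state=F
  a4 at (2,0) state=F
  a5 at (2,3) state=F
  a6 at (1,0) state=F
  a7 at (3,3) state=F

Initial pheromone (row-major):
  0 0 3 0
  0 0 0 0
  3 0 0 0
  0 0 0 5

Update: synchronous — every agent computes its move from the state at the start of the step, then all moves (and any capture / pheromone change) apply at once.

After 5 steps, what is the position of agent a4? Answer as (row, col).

(3, 3)

t=1: a0@(0,2) a1@(3,3) a2@(3,3) a3@(2,0) a4@(3,3) a5@(3,3) a6@(2,0) a7@(3,3) | pheromone: 0 0 3 0 / 0 0 0 0 / 4 0 0 0 / 0 0 0 9
t=2: a0@(3,3) a1@(3,3) a2@(3,3) a3@(3,3) a4@(3,3) a5@(3,3) a6@(3,3) a7@(3,3) | pheromone: 0 0 2 0 / 0 0 0 0 / 3 0 0 0 / 0 0 0 16
t=3: a0@(3,3) a1@(3,3) a2@(3,3) a3@(3,3) a4@(3,3) a5@(3,3) a6@(3,3) a7@(3,3) | pheromone: 0 0 1 0 / 0 0 0 0 / 2 0 0 0 / 0 0 0 23
t=4: a0@(3,3) a1@(3,3) a2@(3,3) a3@(3,3) a4@(3,3) a5@(3,3) a6@(3,3) a7@(3,3) | pheromone: 0 0 0 0 / 0 0 0 0 / 1 0 0 0 / 0 0 0 30
t=5: a0@(3,3) a1@(3,3) a2@(3,3) a3@(3,3) a4@(3,3) a5@(3,3) a6@(3,3) a7@(3,3) | pheromone: 0 0 0 0 / 0 0 0 0 / 0 0 0 0 / 0 0 0 37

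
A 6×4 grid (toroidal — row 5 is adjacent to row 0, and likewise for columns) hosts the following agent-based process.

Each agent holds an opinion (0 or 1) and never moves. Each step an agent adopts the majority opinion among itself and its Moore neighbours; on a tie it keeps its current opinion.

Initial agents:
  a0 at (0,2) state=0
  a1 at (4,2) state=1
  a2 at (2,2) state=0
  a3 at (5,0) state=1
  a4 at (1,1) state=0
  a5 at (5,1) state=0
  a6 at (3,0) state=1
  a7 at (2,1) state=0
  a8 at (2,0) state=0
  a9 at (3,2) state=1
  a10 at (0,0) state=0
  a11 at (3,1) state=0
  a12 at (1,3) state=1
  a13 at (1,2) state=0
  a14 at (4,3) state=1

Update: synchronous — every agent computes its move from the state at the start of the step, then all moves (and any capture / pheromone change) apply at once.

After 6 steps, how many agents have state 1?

t=1: a0@(0,2):0 a1@(4,2):1 a2@(2,2):0 a3@(5,0):1 a4@(1,1):0 a5@(5,1):0 a6@(3,0):0 a7@(2,1):0 a8@(2,0):0 a9@(3,2):1 a10@(0,0):0 a11@(3,1):0 a12@(1,3):0 a13@(1,2):0 a14@(4,3):1
t=2: (unchanged — steady state)

4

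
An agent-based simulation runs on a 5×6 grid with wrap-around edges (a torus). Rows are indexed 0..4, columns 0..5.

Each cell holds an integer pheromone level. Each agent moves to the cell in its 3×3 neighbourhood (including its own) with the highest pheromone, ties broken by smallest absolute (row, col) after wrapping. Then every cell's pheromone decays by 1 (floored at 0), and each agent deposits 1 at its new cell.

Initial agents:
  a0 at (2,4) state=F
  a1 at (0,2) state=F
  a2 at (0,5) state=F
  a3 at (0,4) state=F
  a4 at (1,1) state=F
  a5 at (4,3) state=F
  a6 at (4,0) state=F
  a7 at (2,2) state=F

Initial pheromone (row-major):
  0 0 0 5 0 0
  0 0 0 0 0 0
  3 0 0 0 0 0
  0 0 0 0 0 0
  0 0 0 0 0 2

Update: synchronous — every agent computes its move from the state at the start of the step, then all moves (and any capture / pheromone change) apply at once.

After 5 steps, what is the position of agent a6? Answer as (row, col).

(4, 5)

t=1: a0@(1,3) a1@(0,3) a2@(4,5) a3@(0,3) a4@(2,0) a5@(0,3) a6@(4,5) a7@(1,1) | pheromone: 0 0 0 7 0 0 / 0 1 0 1 0 0 / 3 0 0 0 0 0 / 0 0 0 0 0 0 / 0 0 0 0 0 3
t=2: a0@(0,3) a1@(0,3) a2@(4,5) a3@(0,3) a4@(2,0) a5@(0,3) a6@(4,5) a7@(2,0) | pheromone: 0 0 0 10 0 0 / 0 0 0 0 0 0 / 4 0 0 0 0 0 / 0 0 0 0 0 0 / 0 0 0 0 0 4
t=3: a0@(0,3) a1@(0,3) a2@(4,5) a3@(0,3) a4@(2,0) a5@(0,3) a6@(4,5) a7@(2,0) | pheromone: 0 0 0 13 0 0 / 0 0 0 0 0 0 / 5 0 0 0 0 0 / 0 0 0 0 0 0 / 0 0 0 0 0 5
t=4: a0@(0,3) a1@(0,3) a2@(4,5) a3@(0,3) a4@(2,0) a5@(0,3) a6@(4,5) a7@(2,0) | pheromone: 0 0 0 16 0 0 / 0 0 0 0 0 0 / 6 0 0 0 0 0 / 0 0 0 0 0 0 / 0 0 0 0 0 6
t=5: a0@(0,3) a1@(0,3) a2@(4,5) a3@(0,3) a4@(2,0) a5@(0,3) a6@(4,5) a7@(2,0) | pheromone: 0 0 0 19 0 0 / 0 0 0 0 0 0 / 7 0 0 0 0 0 / 0 0 0 0 0 0 / 0 0 0 0 0 7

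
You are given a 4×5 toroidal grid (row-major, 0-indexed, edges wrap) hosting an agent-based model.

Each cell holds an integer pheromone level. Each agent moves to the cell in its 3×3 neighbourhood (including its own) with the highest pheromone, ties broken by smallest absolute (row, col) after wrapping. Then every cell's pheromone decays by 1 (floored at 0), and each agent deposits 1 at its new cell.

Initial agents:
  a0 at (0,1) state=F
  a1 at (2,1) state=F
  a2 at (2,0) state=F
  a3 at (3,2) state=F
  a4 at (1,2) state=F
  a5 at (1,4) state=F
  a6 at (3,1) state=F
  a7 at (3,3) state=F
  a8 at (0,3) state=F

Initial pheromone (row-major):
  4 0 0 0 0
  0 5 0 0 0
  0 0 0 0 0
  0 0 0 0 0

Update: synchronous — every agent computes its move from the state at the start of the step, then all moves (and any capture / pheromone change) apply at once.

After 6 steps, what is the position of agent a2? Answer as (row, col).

t=1: a0@(1,1) a1@(1,1) a2@(1,1) a3@(0,1) a4@(1,1) a5@(0,0) a6@(0,0) a7@(0,2) a8@(0,2) | pheromone: 5 1 2 0 0 / 0 8 0 0 0 / 0 0 0 0 0 / 0 0 0 0 0
t=2: a0@(1,1) a1@(1,1) a2@(1,1) a3@(1,1) a4@(1,1) a5@(1,1) a6@(1,1) a7@(1,1) a8@(1,1) | pheromone: 4 0 1 0 0 / 0 16 0 0 0 / 0 0 0 0 0 / 0 0 0 0 0
t=3: a0@(1,1) a1@(1,1) a2@(1,1) a3@(1,1) a4@(1,1) a5@(1,1) a6@(1,1) a7@(1,1) a8@(1,1) | pheromone: 3 0 0 0 0 / 0 24 0 0 0 / 0 0 0 0 0 / 0 0 0 0 0
t=4: a0@(1,1) a1@(1,1) a2@(1,1) a3@(1,1) a4@(1,1) a5@(1,1) a6@(1,1) a7@(1,1) a8@(1,1) | pheromone: 2 0 0 0 0 / 0 32 0 0 0 / 0 0 0 0 0 / 0 0 0 0 0
t=5: a0@(1,1) a1@(1,1) a2@(1,1) a3@(1,1) a4@(1,1) a5@(1,1) a6@(1,1) a7@(1,1) a8@(1,1) | pheromone: 1 0 0 0 0 / 0 40 0 0 0 / 0 0 0 0 0 / 0 0 0 0 0
t=6: a0@(1,1) a1@(1,1) a2@(1,1) a3@(1,1) a4@(1,1) a5@(1,1) a6@(1,1) a7@(1,1) a8@(1,1) | pheromone: 0 0 0 0 0 / 0 48 0 0 0 / 0 0 0 0 0 / 0 0 0 0 0

(1, 1)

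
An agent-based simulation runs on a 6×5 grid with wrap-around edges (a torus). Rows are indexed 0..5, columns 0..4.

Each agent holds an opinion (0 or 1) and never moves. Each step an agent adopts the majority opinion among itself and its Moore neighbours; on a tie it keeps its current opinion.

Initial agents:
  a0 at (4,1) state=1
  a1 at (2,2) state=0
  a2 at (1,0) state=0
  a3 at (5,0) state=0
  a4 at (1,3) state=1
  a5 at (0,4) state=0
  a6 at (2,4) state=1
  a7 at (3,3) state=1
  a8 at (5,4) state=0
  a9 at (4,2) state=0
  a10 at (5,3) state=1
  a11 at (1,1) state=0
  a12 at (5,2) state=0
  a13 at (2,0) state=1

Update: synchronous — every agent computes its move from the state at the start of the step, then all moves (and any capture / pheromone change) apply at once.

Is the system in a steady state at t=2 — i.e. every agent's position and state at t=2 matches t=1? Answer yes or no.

no

t=1: a0@(4,1):0 a1@(2,2):0 a2@(1,0):0 a3@(5,0):0 a4@(1,3):1 a5@(0,4):0 a6@(2,4):1 a7@(3,3):1 a8@(5,4):0 a9@(4,2):1 a10@(5,3):0 a11@(1,1):0 a12@(5,2):0 a13@(2,0):1
t=2: a0@(4,1):0 a1@(2,2):0 a2@(1,0):0 a3@(5,0):0 a4@(1,3):1 a5@(0,4):0 a6@(2,4):1 a7@(3,3):1 a8@(5,4):0 a9@(4,2):0 a10@(5,3):0 a11@(1,1):0 a12@(5,2):0 a13@(2,0):1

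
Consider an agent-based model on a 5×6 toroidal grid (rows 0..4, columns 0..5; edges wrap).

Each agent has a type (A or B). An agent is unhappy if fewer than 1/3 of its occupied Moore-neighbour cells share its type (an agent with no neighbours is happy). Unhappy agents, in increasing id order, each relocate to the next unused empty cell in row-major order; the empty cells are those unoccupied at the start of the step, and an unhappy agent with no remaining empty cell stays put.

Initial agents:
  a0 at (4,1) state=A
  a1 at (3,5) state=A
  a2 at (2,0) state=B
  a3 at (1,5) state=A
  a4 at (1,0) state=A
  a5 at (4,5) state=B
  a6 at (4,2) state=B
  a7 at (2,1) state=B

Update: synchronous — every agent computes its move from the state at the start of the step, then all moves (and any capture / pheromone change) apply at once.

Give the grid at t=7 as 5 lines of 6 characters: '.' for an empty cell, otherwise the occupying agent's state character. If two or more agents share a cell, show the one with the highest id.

AABBB.
AB...A
......
......
......

t=1: a0@(0,0):A a1@(0,1):A a2@(0,2):B a3@(1,5):A a4@(1,0):A a5@(0,3):B a6@(0,4):B a7@(2,1):B
t=2: a0@(0,0):A a1@(0,1):A a2@(0,2):B a3@(1,5):A a4@(1,0):A a5@(0,3):B a6@(0,4):B a7@(0,5):B
t=3: a0@(0,0):A a1@(0,1):A a2@(0,2):B a3@(1,5):A a4@(1,0):A a5@(0,3):B a6@(0,4):B a7@(1,1):B
t=4: a0@(0,0):A a1@(0,1):A a2@(0,2):B a3@(1,5):A a4@(1,0):A a5@(0,3):B a6@(0,4):B a7@(0,5):B
t=5: a0@(0,0):A a1@(0,1):A a2@(0,2):B a3@(1,5):A a4@(1,0):A a5@(0,3):B a6@(0,4):B a7@(1,1):B
t=6: a0@(0,0):A a1@(0,1):A a2@(0,2):B a3@(1,5):A a4@(1,0):A a5@(0,3):B a6@(0,4):B a7@(0,5):B
t=7: a0@(0,0):A a1@(0,1):A a2@(0,2):B a3@(1,5):A a4@(1,0):A a5@(0,3):B a6@(0,4):B a7@(1,1):B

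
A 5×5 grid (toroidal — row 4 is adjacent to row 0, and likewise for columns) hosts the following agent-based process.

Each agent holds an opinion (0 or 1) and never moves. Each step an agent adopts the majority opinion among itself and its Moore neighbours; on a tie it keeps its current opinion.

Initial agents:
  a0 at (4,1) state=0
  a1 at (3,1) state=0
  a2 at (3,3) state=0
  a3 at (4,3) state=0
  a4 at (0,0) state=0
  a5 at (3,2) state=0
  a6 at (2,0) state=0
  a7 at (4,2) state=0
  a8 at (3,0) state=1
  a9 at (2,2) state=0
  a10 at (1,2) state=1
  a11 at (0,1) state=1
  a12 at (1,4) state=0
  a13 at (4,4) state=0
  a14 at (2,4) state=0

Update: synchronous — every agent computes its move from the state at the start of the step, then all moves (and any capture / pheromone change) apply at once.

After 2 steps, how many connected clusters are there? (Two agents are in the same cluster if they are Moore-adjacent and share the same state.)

t=1: a0@(4,1):0 a1@(3,1):0 a2@(3,3):0 a3@(4,3):0 a4@(0,0):0 a5@(3,2):0 a6@(2,0):0 a7@(4,2):0 a8@(3,0):0 a9@(2,2):0 a10@(1,2):1 a11@(0,1):0 a12@(1,4):0 a13@(4,4):0 a14@(2,4):0
t=2: a0@(4,1):0 a1@(3,1):0 a2@(3,3):0 a3@(4,3):0 a4@(0,0):0 a5@(3,2):0 a6@(2,0):0 a7@(4,2):0 a8@(3,0):0 a9@(2,2):0 a10@(1,2):0 a11@(0,1):0 a12@(1,4):0 a13@(4,4):0 a14@(2,4):0

1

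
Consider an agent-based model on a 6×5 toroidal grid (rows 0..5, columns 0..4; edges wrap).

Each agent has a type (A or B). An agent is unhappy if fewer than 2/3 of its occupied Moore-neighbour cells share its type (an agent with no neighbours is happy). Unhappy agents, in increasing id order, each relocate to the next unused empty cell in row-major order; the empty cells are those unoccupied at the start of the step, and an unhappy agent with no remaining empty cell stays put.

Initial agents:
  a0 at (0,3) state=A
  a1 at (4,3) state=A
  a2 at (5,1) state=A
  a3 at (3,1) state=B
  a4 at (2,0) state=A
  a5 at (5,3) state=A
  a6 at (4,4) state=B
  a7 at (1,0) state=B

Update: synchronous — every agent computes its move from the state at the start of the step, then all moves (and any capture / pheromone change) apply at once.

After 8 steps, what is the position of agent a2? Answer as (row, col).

t=1: a0@(0,3):A a1@(0,0):A a2@(5,1):A a3@(0,1):B a4@(0,2):A a5@(5,3):A a6@(0,4):B a7@(1,1):B
t=2: a0@(0,3):A a1@(1,0):A a2@(5,1):A a3@(1,2):B a4@(1,3):A a5@(5,3):A a6@(1,4):B a7@(2,0):B
t=3: a0@(0,0):A a1@(0,1):A a2@(5,1):A a3@(0,2):B a4@(0,4):A a5@(5,3):A a6@(1,1):B a7@(2,1):B
t=4: a0@(0,0):A a1@(0,3):A a2@(5,1):A a3@(1,0):B a4@(0,4):A a5@(1,2):A a6@(1,3):B a7@(2,1):B
t=5: a0@(0,0):A a1@(0,3):A a2@(5,1):A a3@(0,1):B a4@(0,2):A a5@(1,1):A a6@(1,4):B a7@(2,0):B
t=6: a0@(0,4):A a1@(1,0):A a2@(5,1):A a3@(1,2):B a4@(0,2):A a5@(1,3):A a6@(2,1):B a7@(2,2):B
t=7: a0@(0,4):A a1@(0,0):A a2@(5,1):A a3@(0,1):B a4@(0,2):A a5@(0,3):A a6@(2,1):B a7@(2,2):B
t=8: a0@(0,4):A a1@(0,0):A a2@(5,1):A a3@(1,0):B a4@(0,2):A a5@(0,3):A a6@(2,1):B a7@(2,2):B

(5, 1)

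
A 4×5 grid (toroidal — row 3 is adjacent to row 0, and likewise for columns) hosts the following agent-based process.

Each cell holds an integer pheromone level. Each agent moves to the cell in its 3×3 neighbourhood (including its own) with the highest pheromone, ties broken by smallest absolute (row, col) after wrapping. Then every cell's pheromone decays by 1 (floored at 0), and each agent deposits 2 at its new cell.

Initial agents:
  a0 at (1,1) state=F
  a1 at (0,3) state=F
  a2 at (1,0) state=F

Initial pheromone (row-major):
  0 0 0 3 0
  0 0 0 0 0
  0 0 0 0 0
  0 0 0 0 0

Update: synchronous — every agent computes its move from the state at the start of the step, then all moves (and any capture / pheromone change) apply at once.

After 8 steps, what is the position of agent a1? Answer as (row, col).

(0, 3)

t=1: a0@(0,0) a1@(0,3) a2@(0,0) | pheromone: 4 0 0 4 0 / 0 0 0 0 0 / 0 0 0 0 0 / 0 0 0 0 0
t=2: a0@(0,0) a1@(0,3) a2@(0,0) | pheromone: 7 0 0 5 0 / 0 0 0 0 0 / 0 0 0 0 0 / 0 0 0 0 0
t=3: a0@(0,0) a1@(0,3) a2@(0,0) | pheromone: 10 0 0 6 0 / 0 0 0 0 0 / 0 0 0 0 0 / 0 0 0 0 0
t=4: a0@(0,0) a1@(0,3) a2@(0,0) | pheromone: 13 0 0 7 0 / 0 0 0 0 0 / 0 0 0 0 0 / 0 0 0 0 0
t=5: a0@(0,0) a1@(0,3) a2@(0,0) | pheromone: 16 0 0 8 0 / 0 0 0 0 0 / 0 0 0 0 0 / 0 0 0 0 0
t=6: a0@(0,0) a1@(0,3) a2@(0,0) | pheromone: 19 0 0 9 0 / 0 0 0 0 0 / 0 0 0 0 0 / 0 0 0 0 0
t=7: a0@(0,0) a1@(0,3) a2@(0,0) | pheromone: 22 0 0 10 0 / 0 0 0 0 0 / 0 0 0 0 0 / 0 0 0 0 0
t=8: a0@(0,0) a1@(0,3) a2@(0,0) | pheromone: 25 0 0 11 0 / 0 0 0 0 0 / 0 0 0 0 0 / 0 0 0 0 0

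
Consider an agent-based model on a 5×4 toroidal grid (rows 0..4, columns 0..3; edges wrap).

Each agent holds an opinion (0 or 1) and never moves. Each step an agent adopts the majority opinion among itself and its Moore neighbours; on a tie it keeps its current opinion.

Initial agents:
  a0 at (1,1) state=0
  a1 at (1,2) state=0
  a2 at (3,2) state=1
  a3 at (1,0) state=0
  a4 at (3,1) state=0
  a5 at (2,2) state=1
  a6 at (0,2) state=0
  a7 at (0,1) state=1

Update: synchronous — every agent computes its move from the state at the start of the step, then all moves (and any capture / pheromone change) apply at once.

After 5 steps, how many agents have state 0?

6

t=1: a0@(1,1):0 a1@(1,2):0 a2@(3,2):1 a3@(1,0):0 a4@(3,1):1 a5@(2,2):0 a6@(0,2):0 a7@(0,1):0
t=2: (unchanged — steady state)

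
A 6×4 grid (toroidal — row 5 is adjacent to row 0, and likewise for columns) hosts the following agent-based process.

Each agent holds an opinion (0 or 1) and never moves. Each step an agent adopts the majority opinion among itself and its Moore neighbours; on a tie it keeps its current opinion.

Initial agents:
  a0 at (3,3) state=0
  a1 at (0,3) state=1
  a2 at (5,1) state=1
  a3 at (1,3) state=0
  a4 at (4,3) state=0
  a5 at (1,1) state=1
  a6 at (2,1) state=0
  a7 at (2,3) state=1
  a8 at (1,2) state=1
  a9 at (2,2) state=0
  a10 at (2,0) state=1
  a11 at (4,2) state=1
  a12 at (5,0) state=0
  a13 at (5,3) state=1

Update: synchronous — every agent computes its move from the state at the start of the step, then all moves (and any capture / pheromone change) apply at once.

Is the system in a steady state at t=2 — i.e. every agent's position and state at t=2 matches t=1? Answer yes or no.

t=1: a0@(3,3):0 a1@(0,3):1 a2@(5,1):1 a3@(1,3):1 a4@(4,3):0 a5@(1,1):1 a6@(2,1):1 a7@(2,3):1 a8@(1,2):1 a9@(2,2):0 a10@(2,0):1 a11@(4,2):1 a12@(5,0):1 a13@(5,3):1
t=2: a0@(3,3):0 a1@(0,3):1 a2@(5,1):1 a3@(1,3):1 a4@(4,3):1 a5@(1,1):1 a6@(2,1):1 a7@(2,3):1 a8@(1,2):1 a9@(2,2):1 a10@(2,0):1 a11@(4,2):1 a12@(5,0):1 a13@(5,3):1

no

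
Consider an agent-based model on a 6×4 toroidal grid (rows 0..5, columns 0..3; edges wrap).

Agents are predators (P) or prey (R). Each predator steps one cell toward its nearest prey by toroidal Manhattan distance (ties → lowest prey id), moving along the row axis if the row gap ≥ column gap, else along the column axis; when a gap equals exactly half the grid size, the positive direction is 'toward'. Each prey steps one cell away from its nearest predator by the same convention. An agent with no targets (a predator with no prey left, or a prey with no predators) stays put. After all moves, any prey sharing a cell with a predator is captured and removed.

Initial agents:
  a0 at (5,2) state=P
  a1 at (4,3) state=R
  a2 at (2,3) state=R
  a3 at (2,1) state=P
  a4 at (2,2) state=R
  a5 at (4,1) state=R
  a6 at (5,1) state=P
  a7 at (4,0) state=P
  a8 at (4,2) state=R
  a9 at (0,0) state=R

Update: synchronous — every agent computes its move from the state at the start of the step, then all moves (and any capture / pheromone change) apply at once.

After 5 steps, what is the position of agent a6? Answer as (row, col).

t=1: a0@(4,2):P a3@(2,2):P a4@(2,3):R a5@(3,1):R a6@(4,1):P a7@(4,3):P a8@(3,2):R a9@(1,0):R
t=2: a0@(3,2):P a3@(2,3):P a4@(2,0):R a5@(2,1):R a6@(3,1):P a7@(3,3):P a8@(2,2):R a9@(1,3):R
t=3: a0@(2,2):P a3@(2,0):P a5@(1,1):R a6@(2,1):P a7@(2,3):P a8@(1,2):R a9@(0,3):R
t=4: a0@(1,2):P a3@(1,0):P a5@(0,1):R a6@(1,1):P a7@(1,3):P a8@(0,2):R a9@(5,3):R
t=5: a0@(0,2):P a3@(0,0):P a5@(5,1):R a6@(0,1):P a7@(0,3):P a8@(5,2):R a9@(4,3):R

(0, 1)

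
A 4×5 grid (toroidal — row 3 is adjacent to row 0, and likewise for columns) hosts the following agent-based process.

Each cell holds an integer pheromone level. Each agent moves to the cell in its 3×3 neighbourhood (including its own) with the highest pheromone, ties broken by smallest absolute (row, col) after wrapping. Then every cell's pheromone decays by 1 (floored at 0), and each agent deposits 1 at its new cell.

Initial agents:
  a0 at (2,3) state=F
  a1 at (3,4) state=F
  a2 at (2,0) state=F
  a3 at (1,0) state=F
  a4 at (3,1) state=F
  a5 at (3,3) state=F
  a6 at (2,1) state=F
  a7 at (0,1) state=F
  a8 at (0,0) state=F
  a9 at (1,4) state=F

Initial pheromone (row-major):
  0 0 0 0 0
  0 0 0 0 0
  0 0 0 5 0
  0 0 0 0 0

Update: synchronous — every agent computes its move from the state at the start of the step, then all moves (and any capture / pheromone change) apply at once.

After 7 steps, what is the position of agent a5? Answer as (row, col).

t=1: a0@(2,3) a1@(2,3) a2@(1,0) a3@(0,0) a4@(0,0) a5@(2,3) a6@(1,0) a7@(0,0) a8@(0,0) a9@(2,3) | pheromone: 4 0 0 0 0 / 2 0 0 0 0 / 0 0 0 8 0 / 0 0 0 0 0
t=2: a0@(2,3) a1@(2,3) a2@(0,0) a3@(0,0) a4@(0,0) a5@(2,3) a6@(0,0) a7@(0,0) a8@(0,0) a9@(2,3) | pheromone: 9 0 0 0 0 / 1 0 0 0 0 / 0 0 0 11 0 / 0 0 0 0 0
t=3: a0@(2,3) a1@(2,3) a2@(0,0) a3@(0,0) a4@(0,0) a5@(2,3) a6@(0,0) a7@(0,0) a8@(0,0) a9@(2,3) | pheromone: 14 0 0 0 0 / 0 0 0 0 0 / 0 0 0 14 0 / 0 0 0 0 0
t=4: a0@(2,3) a1@(2,3) a2@(0,0) a3@(0,0) a4@(0,0) a5@(2,3) a6@(0,0) a7@(0,0) a8@(0,0) a9@(2,3) | pheromone: 19 0 0 0 0 / 0 0 0 0 0 / 0 0 0 17 0 / 0 0 0 0 0
t=5: a0@(2,3) a1@(2,3) a2@(0,0) a3@(0,0) a4@(0,0) a5@(2,3) a6@(0,0) a7@(0,0) a8@(0,0) a9@(2,3) | pheromone: 24 0 0 0 0 / 0 0 0 0 0 / 0 0 0 20 0 / 0 0 0 0 0
t=6: a0@(2,3) a1@(2,3) a2@(0,0) a3@(0,0) a4@(0,0) a5@(2,3) a6@(0,0) a7@(0,0) a8@(0,0) a9@(2,3) | pheromone: 29 0 0 0 0 / 0 0 0 0 0 / 0 0 0 23 0 / 0 0 0 0 0
t=7: a0@(2,3) a1@(2,3) a2@(0,0) a3@(0,0) a4@(0,0) a5@(2,3) a6@(0,0) a7@(0,0) a8@(0,0) a9@(2,3) | pheromone: 34 0 0 0 0 / 0 0 0 0 0 / 0 0 0 26 0 / 0 0 0 0 0

(2, 3)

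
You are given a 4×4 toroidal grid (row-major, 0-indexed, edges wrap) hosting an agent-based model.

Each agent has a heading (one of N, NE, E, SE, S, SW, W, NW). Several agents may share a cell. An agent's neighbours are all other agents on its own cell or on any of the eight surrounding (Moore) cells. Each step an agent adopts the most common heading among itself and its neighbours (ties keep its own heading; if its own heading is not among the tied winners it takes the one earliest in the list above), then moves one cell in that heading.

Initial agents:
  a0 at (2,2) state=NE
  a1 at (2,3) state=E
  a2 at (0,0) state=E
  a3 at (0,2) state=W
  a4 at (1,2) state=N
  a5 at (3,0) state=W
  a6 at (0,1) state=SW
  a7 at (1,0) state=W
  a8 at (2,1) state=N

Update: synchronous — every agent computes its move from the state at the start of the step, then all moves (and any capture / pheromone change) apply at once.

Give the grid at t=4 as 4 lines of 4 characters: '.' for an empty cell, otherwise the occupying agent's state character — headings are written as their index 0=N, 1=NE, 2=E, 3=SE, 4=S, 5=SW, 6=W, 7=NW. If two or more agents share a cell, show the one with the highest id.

t=1: a0@(1,2):N a1@(2,2):W a2@(0,3):W a3@(0,1):W a4@(0,2):N a5@(3,1):E a6@(0,0):W a7@(1,1):E a8@(1,1):N
t=2: a0@(0,2):N a1@(1,2):N a2@(0,2):W a3@(3,1):N a4@(3,2):N a5@(3,0):W a6@(0,3):W a7@(0,1):N a8@(0,1):N
t=3: a0@(3,2):N a1@(0,2):N a2@(3,2):N a3@(2,1):N a4@(2,2):N a5@(2,0):N a6@(0,2):W a7@(3,1):N a8@(3,1):N
t=4: a0@(2,2):N a1@(3,2):N a2@(2,2):N a3@(1,1):N a4@(1,2):N a5@(1,0):N a6@(3,2):N a7@(2,1):N a8@(2,1):N

....
000.
.00.
..0.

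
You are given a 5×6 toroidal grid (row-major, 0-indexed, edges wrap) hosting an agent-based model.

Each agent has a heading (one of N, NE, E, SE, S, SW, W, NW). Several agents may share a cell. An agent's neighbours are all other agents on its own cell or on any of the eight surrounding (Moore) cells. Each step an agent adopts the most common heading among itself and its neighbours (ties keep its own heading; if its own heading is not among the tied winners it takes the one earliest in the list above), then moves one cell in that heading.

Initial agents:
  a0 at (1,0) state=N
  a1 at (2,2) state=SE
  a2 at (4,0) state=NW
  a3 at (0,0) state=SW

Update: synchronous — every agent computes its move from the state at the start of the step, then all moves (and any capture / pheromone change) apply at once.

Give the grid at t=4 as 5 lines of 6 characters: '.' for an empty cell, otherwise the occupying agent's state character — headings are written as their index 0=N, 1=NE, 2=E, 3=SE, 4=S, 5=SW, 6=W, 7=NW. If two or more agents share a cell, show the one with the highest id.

..7...
3.....
0.....
......
..5...

t=1: a0@(0,0):N a1@(3,3):SE a2@(3,5):NW a3@(1,5):SW
t=2: a0@(4,0):N a1@(4,4):SE a2@(2,4):NW a3@(2,4):SW
t=3: a0@(3,0):N a1@(0,5):SE a2@(1,3):NW a3@(3,3):SW
t=4: a0@(2,0):N a1@(1,0):SE a2@(0,2):NW a3@(4,2):SW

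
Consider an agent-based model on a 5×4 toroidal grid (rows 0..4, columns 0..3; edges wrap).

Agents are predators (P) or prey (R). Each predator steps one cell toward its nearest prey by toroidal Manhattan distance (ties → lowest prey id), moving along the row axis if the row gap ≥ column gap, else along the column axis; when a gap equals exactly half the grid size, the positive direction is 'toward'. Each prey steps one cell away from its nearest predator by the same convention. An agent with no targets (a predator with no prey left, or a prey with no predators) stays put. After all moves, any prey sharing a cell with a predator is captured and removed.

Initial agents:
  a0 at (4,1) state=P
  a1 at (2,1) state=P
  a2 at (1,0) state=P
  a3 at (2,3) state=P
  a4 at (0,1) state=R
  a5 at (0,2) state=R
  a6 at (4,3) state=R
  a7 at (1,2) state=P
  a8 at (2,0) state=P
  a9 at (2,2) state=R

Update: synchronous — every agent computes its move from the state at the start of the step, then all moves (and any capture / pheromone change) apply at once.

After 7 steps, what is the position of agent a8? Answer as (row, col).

t=1: a0@(0,1):P a1@(2,2):P a2@(0,0):P a3@(2,2):P a4@(1,1):R a5@(4,2):R a6@(4,2):R a7@(0,2):P a8@(2,1):P a9@(2,3):R
t=2: a0@(1,1):P a1@(2,3):P a2@(1,0):P a3@(2,3):P a4@(2,1):R a5@(3,2):R a6@(3,2):R a7@(4,2):P a8@(1,1):P a9@(2,0):R
t=3: a0@(2,1):P a1@(2,0):P a2@(2,0):P a3@(2,0):P a4@(3,1):R a5@(2,2):R a6@(2,2):R a7@(3,2):P a8@(2,1):P
t=4: a0@(3,1):P a1@(3,0):P a2@(3,0):P a3@(3,0):P a4@(4,1):R a5@(2,3):R a6@(2,3):R a7@(3,1):P a8@(3,1):P
t=5: a0@(4,1):P a1@(4,0):P a2@(4,0):P a3@(4,0):P a4@(0,1):R a5@(1,3):R a6@(1,3):R a7@(4,1):P a8@(4,1):P
t=6: a0@(0,1):P a1@(0,0):P a2@(0,0):P a3@(0,0):P a4@(1,1):R a5@(2,3):R a6@(2,3):R a7@(0,1):P a8@(0,1):P
t=7: a0@(1,1):P a1@(1,0):P a2@(1,0):P a3@(1,0):P a4@(2,1):R a5@(3,3):R a6@(3,3):R a7@(1,1):P a8@(1,1):P

(1, 1)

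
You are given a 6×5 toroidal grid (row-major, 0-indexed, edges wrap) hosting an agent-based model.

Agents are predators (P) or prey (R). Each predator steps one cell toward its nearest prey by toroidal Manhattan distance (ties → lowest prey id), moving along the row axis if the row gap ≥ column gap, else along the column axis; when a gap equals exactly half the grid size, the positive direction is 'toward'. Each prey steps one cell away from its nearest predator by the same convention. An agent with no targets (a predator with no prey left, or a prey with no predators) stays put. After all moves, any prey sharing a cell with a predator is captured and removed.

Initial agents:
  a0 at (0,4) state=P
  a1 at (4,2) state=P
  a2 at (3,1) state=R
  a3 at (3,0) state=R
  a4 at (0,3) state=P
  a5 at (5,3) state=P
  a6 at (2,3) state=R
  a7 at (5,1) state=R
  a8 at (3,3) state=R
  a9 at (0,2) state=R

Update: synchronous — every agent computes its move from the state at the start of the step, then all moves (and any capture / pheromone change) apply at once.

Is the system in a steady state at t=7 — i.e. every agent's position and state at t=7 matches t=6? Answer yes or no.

t=1: a0@(0,3):P a1@(3,2):P a2@(2,1):R a3@(3,4):R a4@(0,2):P a5@(5,2):P a6@(3,3):R a7@(0,1):R a8@(2,3):R a9@(0,1):R
t=2: a0@(0,2):P a1@(3,3):P a2@(1,1):R a3@(3,0):R a4@(0,1):P a5@(0,2):P a6@(3,4):R a7@(0,0):R a9@(0,0):R
t=3: a0@(1,2):P a1@(3,4):P a2@(2,1):R a3@(3,1):R a4@(1,1):P a5@(1,2):P a6@(3,0):R a7@(0,4):R a9@(0,4):R
t=4: a0@(2,2):P a1@(3,0):P a2@(3,1):R a3@(3,2):R a4@(2,1):P a5@(2,2):P a6@(3,1):R a7@(0,0):R a9@(0,0):R
t=5: a0@(3,2):P a1@(3,1):P a3@(4,2):R a4@(3,1):P a5@(3,2):P a7@(5,0):R a9@(5,0):R
t=6: a0@(4,2):P a1@(4,1):P a3@(5,2):R a4@(4,1):P a5@(4,2):P a7@(0,0):R a9@(0,0):R
t=7: a0@(5,2):P a1@(5,1):P a3@(0,2):R a4@(5,1):P a5@(5,2):P a7@(1,0):R a9@(1,0):R

no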